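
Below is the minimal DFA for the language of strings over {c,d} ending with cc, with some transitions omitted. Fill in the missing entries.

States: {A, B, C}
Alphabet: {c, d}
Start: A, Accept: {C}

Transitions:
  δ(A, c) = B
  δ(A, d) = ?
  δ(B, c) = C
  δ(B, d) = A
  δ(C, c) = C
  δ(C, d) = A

From the language and accept set, identify what each state tracks — A: last symbol not c; B: one trailing c; C: two trailing c's.
Each missing δ(q, a) is the state matching the new tracked value after reading a.
δ(A, d) = A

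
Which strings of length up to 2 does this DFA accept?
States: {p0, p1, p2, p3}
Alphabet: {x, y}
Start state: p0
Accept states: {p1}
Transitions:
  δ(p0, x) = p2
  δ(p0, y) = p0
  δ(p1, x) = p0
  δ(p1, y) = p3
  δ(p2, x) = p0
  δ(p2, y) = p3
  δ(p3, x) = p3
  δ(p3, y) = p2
None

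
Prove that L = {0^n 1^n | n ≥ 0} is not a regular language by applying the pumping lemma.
Assume L is regular with pumping length p. Idea: pumping the 0-block changes the count balance.
Choose s = 0^p 1^p (length 2p ≥ p). By the pumping lemma, s = xyz with |xy| ≤ p, |y| > 0. So y = 0^k for some k > 0 (since xy is entirely within the 0's). Pumping gives xy²z = 0^(p+k) 1^p, which is not in L since p+k ≠ p.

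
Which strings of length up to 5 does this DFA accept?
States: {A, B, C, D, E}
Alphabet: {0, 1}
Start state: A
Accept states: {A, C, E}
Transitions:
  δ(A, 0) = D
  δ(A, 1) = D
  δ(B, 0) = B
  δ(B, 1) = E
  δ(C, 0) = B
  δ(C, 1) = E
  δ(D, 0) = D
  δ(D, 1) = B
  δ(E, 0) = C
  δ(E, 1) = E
ε, 011, 111, 0011, 0101, 0110, 0111, 1011, 1101, 1110, 1111, 00011, 00101, 00110, 00111, 01001, 01010, 01011, 01101, 01110, 01111, 10011, 10101, 10110, 10111, 11001, 11010, 11011, 11101, 11110, 11111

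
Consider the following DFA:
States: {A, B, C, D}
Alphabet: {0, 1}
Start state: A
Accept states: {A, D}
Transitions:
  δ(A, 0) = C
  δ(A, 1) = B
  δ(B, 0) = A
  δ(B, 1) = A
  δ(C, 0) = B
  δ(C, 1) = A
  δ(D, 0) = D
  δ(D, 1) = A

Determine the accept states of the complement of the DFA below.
Complement accept states = All states \ Original accept states
= {A, B, C, D} \ {A, D}
{B, C}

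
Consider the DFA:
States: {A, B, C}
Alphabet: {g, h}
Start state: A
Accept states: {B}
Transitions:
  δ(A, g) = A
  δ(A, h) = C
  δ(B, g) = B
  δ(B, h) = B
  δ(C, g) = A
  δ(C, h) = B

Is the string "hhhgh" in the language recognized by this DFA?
Processing string "hhhgh":
  A --h--> C
  C --h--> B
  B --h--> B
  B --g--> B
  B --h--> B
Final state: B
Accept states: {B}
Yes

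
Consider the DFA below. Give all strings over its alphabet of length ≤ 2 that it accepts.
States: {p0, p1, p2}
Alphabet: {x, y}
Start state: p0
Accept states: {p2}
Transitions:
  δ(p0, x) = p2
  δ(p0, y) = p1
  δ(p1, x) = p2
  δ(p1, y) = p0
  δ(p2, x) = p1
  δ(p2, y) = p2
x, xy, yx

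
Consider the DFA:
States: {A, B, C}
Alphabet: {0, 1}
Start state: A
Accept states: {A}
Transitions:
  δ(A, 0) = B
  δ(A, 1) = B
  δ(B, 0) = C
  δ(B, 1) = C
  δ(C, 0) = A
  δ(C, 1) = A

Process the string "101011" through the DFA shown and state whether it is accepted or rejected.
Processing string "101011":
  A --1--> B
  B --0--> C
  C --1--> A
  A --0--> B
  B --1--> C
  C --1--> A
Final state: A
Accept states: {A}
Yes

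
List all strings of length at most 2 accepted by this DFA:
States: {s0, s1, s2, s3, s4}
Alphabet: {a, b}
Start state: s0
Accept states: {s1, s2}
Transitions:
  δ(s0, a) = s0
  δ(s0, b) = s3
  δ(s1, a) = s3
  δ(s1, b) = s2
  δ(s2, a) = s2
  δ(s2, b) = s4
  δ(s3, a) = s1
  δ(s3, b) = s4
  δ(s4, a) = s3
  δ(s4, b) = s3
ba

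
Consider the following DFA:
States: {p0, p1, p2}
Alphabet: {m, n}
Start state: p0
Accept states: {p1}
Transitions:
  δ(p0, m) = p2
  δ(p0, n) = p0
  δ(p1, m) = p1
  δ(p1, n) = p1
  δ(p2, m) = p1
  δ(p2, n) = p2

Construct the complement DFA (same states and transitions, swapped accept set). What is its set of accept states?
Complement accept states = All states \ Original accept states
= {p0, p1, p2} \ {p1}
{p0, p2}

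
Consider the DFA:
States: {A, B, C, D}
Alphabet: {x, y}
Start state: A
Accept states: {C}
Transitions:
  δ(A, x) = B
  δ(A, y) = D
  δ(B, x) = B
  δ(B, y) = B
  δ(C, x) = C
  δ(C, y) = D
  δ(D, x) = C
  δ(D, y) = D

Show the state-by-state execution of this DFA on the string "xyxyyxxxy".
read 'x': A → B
  read 'y': B → B
  read 'x': B → B
  read 'y': B → B
  read 'y': B → B
  read 'x': B → B
  read 'x': B → B
  read 'x': B → B
  read 'y': B → B
A -> B -> B -> B -> B -> B -> B -> B -> B -> B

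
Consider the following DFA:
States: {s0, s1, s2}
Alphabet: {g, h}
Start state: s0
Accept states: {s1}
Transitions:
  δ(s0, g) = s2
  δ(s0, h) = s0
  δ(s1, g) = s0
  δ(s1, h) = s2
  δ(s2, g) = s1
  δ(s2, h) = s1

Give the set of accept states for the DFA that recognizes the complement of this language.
Complement accept states = All states \ Original accept states
= {s0, s1, s2} \ {s1}
{s0, s2}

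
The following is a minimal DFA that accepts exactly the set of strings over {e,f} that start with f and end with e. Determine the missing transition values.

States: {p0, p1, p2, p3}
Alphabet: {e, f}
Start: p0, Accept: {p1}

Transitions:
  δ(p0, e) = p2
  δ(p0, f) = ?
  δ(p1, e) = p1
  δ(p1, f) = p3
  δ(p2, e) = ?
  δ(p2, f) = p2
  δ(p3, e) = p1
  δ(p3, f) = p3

From the language and accept set, identify what each state tracks — p0: no input read; p1: started with f, last symbol e; p2: started with e (dead); p3: started with f, last symbol f.
Each missing δ(q, a) is the state matching the new tracked value after reading a.
δ(p0, f) = p3; δ(p2, e) = p2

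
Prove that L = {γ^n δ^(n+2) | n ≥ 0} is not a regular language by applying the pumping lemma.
Assume L is regular with pumping length p. Idea: pumping the γ-block breaks the fixed offset of 2.
Choose s = γ^p δ^(p+2) ∈ L. By the pumping lemma, s = xyz with |xy| ≤ p, |y| > 0, so y = γ^k with k ≥ 1. Then xy²z = γ^(p+k) δ^(p+2). For this to be in L we would need p+2 = (p+k)+2, i.e. k = 0, contradicting k ≥ 1. So xy²z ∉ L.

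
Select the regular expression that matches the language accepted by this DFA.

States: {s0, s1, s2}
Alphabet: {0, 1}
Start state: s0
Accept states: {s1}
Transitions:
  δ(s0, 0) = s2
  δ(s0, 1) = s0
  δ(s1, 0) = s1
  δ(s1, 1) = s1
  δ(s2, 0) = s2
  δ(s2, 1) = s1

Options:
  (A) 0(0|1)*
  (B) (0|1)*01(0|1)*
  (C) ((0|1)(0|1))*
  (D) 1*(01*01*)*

Check each option against the DFA on short strings; one disagreement eliminates an option:
  (A) 0(0|1)*: on '0' the DFA goes s0 → s2 and rejects (s2 ∉ Accept), but the regex matches it → eliminate
  (B) (0|1)*01(0|1)*: agrees with the DFA on every string of length ≤ 6
  (C) ((0|1)(0|1))*: on ε the DFA stays in s0 and rejects (s0 ∉ Accept), but the regex matches it → eliminate
  (D) 1*(01*01*)*: on ε the DFA stays in s0 and rejects (s0 ∉ Accept), but the regex matches it → eliminate
Only (B) is consistent with the DFA.
(B) (0|1)*01(0|1)*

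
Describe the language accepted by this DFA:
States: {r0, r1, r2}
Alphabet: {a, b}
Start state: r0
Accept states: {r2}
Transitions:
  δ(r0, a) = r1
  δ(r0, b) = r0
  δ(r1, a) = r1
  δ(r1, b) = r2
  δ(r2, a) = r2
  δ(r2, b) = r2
Testing a few strings:
  'a' → reject
  'abb' → accept
  'b' → reject
  'ba' → reject
State roles: r0=no a seen yet; r1=seen a a, waiting for b; r2=substring ab seen
All strings over {a,b} containing the substring ab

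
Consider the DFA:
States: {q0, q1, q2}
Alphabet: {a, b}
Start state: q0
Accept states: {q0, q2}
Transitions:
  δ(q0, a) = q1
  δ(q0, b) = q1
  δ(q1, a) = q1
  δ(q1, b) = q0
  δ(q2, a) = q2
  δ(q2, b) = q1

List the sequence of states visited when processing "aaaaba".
read 'a': q0 → q1
  read 'a': q1 → q1
  read 'a': q1 → q1
  read 'a': q1 → q1
  read 'b': q1 → q0
  read 'a': q0 → q1
q0 -> q1 -> q1 -> q1 -> q1 -> q0 -> q1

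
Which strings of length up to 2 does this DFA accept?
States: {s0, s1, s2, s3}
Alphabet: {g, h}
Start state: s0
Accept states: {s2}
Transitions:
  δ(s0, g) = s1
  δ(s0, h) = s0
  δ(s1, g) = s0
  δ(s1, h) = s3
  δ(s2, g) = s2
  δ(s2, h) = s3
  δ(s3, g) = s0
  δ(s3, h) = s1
None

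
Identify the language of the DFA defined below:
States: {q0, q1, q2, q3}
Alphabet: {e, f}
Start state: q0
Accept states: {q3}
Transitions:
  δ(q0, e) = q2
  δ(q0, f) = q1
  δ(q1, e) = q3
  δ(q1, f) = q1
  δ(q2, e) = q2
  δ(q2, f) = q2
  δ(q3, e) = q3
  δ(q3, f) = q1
Testing a few strings:
  'fee' → accept
  'eff' → reject
  'e' → reject
  'efef' → reject
State roles: q0=no input read; q1=started with f, last symbol f; q2=started with e (dead); q3=started with f, last symbol e
All strings over {e,f} that start with f and end with e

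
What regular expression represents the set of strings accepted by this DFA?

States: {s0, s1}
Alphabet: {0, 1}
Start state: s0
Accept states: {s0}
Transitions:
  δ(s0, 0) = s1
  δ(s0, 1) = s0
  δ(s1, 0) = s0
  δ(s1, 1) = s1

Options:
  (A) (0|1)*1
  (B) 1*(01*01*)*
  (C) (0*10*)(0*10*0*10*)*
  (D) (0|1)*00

Check each option against the DFA on short strings; one disagreement eliminates an option:
  (A) (0|1)*1: on ε the DFA stays in s0 and accepts (s0 ∈ Accept), but the regex does not match it → eliminate
  (B) 1*(01*01*)*: agrees with the DFA on every string of length ≤ 6
  (C) (0*10*)(0*10*0*10*)*: on ε the DFA stays in s0 and accepts (s0 ∈ Accept), but the regex does not match it → eliminate
  (D) (0|1)*00: on ε the DFA stays in s0 and accepts (s0 ∈ Accept), but the regex does not match it → eliminate
Only (B) is consistent with the DFA.
(B) 1*(01*01*)*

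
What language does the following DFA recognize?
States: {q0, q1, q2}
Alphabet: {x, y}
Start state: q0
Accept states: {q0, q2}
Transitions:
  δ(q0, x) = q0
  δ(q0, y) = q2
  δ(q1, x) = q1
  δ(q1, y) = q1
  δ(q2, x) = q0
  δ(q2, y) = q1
Testing a few strings:
  'xyyy' → reject
  'xyxy' → accept
  'x' → accept
  'xx' → accept
State roles: q0=last symbol not y (ok); q1=saw yy (dead); q2=last symbol y (ok)
All strings over {x,y} with no two consecutive y's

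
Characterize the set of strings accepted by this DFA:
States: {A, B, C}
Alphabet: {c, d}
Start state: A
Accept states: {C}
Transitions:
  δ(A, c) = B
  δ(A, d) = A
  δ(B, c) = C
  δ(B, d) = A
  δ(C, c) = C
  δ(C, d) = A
Testing a few strings:
  'ddcc' → accept
  'd' → reject
  'c' → reject
  'dd' → reject
State roles: A=last symbol not c; B=one trailing c; C=two trailing c's
All strings over {c,d} ending with cc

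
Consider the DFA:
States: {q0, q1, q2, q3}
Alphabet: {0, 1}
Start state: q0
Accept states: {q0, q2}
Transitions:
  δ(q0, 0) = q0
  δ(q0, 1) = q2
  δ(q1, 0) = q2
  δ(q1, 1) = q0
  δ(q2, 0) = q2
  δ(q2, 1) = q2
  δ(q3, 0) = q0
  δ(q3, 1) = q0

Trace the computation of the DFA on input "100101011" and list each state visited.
read '1': q0 → q2
  read '0': q2 → q2
  read '0': q2 → q2
  read '1': q2 → q2
  read '0': q2 → q2
  read '1': q2 → q2
  read '0': q2 → q2
  read '1': q2 → q2
  read '1': q2 → q2
q0 -> q2 -> q2 -> q2 -> q2 -> q2 -> q2 -> q2 -> q2 -> q2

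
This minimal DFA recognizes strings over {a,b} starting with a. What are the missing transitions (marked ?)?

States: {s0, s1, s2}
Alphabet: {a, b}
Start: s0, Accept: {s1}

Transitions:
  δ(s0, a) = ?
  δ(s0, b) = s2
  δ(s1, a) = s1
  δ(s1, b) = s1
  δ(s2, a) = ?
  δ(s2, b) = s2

From the language and accept set, identify what each state tracks — s0: no input read; s1: started with a; s2: started with b (dead).
Each missing δ(q, a) is the state matching the new tracked value after reading a.
δ(s0, a) = s1; δ(s2, a) = s2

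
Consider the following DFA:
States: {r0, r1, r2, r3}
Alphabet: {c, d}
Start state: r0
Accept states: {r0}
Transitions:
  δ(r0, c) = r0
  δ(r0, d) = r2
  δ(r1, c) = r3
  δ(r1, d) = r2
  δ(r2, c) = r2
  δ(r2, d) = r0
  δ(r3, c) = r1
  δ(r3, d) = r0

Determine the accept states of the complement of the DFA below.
Complement accept states = All states \ Original accept states
= {r0, r1, r2, r3} \ {r0}
{r1, r2, r3}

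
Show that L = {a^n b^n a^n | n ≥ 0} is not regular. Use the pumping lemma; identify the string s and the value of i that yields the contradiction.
Assume L is regular with pumping length p. Idea: pumping the first a-block unbalances it against the other two.
Choose s = a^p b^p a^p ∈ L (|s| = 3p ≥ p). By the pumping lemma, s = xyz with |xy| ≤ p, |y| > 0, so y = a^k with k ≥ 1, inside the first a-block. Then xy²z = a^(p+k) b^p a^p. The first block has length p+k ≠ p, so the three block lengths are no longer equal and xy²z ∉ L.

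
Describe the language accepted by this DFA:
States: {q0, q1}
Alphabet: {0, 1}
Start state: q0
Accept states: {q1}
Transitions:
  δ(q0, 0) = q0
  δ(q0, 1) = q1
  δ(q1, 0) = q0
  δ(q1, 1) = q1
Testing a few strings:
  '01' → accept
  '1' → accept
  '10' → reject
  '101' → accept
State roles: q0=last symbol not 1; q1=last symbol is 1
All binary strings ending with 1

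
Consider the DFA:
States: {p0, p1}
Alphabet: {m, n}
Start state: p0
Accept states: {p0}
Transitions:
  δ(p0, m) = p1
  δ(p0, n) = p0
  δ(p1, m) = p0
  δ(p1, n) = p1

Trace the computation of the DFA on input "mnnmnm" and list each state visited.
read 'm': p0 → p1
  read 'n': p1 → p1
  read 'n': p1 → p1
  read 'm': p1 → p0
  read 'n': p0 → p0
  read 'm': p0 → p1
p0 -> p1 -> p1 -> p1 -> p0 -> p0 -> p1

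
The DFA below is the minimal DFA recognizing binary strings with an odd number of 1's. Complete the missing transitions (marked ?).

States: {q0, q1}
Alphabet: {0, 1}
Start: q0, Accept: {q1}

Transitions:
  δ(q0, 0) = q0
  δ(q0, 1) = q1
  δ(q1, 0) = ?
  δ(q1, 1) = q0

From the language and accept set, identify what each state tracks — q0: even number of 1's so far; q1: odd number of 1's so far.
Each missing δ(q, a) is the state matching the new tracked value after reading a.
δ(q1, 0) = q1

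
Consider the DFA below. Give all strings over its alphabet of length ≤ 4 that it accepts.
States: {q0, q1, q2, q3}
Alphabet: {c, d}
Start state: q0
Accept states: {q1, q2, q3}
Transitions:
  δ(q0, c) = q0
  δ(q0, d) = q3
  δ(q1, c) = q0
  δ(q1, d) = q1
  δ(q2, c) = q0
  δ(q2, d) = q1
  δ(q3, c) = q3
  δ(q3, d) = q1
d, cd, dc, dd, ccd, cdc, cdd, dcc, dcd, ddd, cccd, ccdc, ccdd, cdcc, cdcd, cddd, dccc, dccd, dcdd, ddcd, dddd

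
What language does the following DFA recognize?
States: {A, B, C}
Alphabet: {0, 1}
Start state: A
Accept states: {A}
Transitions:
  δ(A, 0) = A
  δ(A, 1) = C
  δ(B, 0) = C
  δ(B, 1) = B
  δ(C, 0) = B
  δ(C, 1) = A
Testing a few strings:
  '00' → accept
  '1' → reject
  '0111' → reject
  '10' → reject
State roles: A=value ≡ 0 (mod 3); B=value ≡ 2 (mod 3); C=value ≡ 1 (mod 3)
All binary strings representing a multiple of 3 (read in base 2; leading zeros allowed and ε counts as 0)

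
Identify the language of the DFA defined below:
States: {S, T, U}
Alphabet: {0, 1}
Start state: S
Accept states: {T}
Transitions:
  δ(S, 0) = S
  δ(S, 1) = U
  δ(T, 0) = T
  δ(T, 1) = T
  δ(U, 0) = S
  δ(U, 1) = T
Testing a few strings:
  '0' → reject
  '11' → accept
  '00' → reject
  '001' → reject
State roles: S=no progress toward 11; T=substring 11 seen; U=one trailing 1
All binary strings containing the substring 11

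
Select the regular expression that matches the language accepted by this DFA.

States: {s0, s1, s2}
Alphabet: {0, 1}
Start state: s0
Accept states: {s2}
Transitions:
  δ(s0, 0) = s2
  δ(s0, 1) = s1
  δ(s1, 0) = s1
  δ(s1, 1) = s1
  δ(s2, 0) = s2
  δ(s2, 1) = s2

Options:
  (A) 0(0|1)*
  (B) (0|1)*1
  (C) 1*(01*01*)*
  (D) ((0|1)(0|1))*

Check each option against the DFA on short strings; one disagreement eliminates an option:
  (A) 0(0|1)*: agrees with the DFA on every string of length ≤ 6
  (B) (0|1)*1: on '0' the DFA goes s0 → s2 and accepts (s2 ∈ Accept), but the regex does not match it → eliminate
  (C) 1*(01*01*)*: on ε the DFA stays in s0 and rejects (s0 ∉ Accept), but the regex matches it → eliminate
  (D) ((0|1)(0|1))*: on ε the DFA stays in s0 and rejects (s0 ∉ Accept), but the regex matches it → eliminate
Only (A) is consistent with the DFA.
(A) 0(0|1)*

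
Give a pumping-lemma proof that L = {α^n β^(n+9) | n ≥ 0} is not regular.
Assume L is regular with pumping length p. Idea: pumping the α-block breaks the fixed offset of 9.
Choose s = α^p β^(p+9) ∈ L. By the pumping lemma, s = xyz with |xy| ≤ p, |y| > 0, so y = α^k with k ≥ 1. Then xy²z = α^(p+k) β^(p+9). For this to be in L we would need p+9 = (p+k)+9, i.e. k = 0, contradicting k ≥ 1. So xy²z ∉ L.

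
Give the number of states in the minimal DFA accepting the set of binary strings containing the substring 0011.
By Myhill–Nerode, count the distinguishable equivalence classes: 5 classes — one per longest suffix of the input that is a prefix of '0011' (lengths 0 through 3), plus an absorbing 'already seen 0011' class.
5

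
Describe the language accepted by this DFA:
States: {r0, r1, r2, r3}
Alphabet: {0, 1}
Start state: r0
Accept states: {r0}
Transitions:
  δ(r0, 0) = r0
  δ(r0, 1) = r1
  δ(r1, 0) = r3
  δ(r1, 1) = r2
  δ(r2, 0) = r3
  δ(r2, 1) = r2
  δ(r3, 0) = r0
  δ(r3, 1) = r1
Testing a few strings:
  '01' → reject
  '010' → reject
  '0101' → reject
  '0' → accept
State roles: r0=value ≡ 0 (mod 4); r1=value ≡ 1 (mod 4); r2=value ≡ 3 (mod 4); r3=value ≡ 2 (mod 4)
All binary strings representing a multiple of 4 (read in base 2; leading zeros allowed and ε counts as 0)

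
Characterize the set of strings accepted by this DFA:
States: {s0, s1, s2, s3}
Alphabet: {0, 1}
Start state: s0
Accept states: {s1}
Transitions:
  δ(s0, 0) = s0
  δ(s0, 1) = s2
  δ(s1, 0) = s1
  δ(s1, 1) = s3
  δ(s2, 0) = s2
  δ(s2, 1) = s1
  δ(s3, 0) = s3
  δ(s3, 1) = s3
Testing a few strings:
  '01' → reject
  '11' → accept
  '10' → reject
  '0001' → reject
State roles: s0=zero 1's; s1=two 1's; s2=one 1; s3=≥ three 1's (dead)
All binary strings containing exactly two 1's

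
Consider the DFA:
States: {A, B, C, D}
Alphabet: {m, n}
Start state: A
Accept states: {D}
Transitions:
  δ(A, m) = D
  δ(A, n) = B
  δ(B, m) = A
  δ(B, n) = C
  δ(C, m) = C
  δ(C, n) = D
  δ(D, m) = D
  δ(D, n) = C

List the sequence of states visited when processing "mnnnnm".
read 'm': A → D
  read 'n': D → C
  read 'n': C → D
  read 'n': D → C
  read 'n': C → D
  read 'm': D → D
A -> D -> C -> D -> C -> D -> D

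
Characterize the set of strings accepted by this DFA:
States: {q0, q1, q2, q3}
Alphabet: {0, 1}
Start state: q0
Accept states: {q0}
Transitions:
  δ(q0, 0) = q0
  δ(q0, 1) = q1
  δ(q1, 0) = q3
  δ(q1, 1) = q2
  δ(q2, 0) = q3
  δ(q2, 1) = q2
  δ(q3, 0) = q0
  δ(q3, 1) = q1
Testing a few strings:
  '01' → reject
  '00' → accept
  '0110' → reject
  '1111' → reject
State roles: q0=value ≡ 0 (mod 4); q1=value ≡ 1 (mod 4); q2=value ≡ 3 (mod 4); q3=value ≡ 2 (mod 4)
All binary strings representing a multiple of 4 (read in base 2; leading zeros allowed and ε counts as 0)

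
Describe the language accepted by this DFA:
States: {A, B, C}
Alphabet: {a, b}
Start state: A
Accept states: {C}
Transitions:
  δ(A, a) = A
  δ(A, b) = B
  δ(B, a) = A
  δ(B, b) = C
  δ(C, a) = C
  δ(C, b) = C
Testing a few strings:
  'b' → reject
  'aab' → reject
  'aba' → reject
  'bb' → accept
State roles: A=no progress toward bb; B=one trailing b; C=substring bb seen
All strings over {a,b} containing the substring bb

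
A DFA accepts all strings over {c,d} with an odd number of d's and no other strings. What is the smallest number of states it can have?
By Myhill–Nerode, count the distinguishable equivalence classes: two classes — parity of the count of d's.
2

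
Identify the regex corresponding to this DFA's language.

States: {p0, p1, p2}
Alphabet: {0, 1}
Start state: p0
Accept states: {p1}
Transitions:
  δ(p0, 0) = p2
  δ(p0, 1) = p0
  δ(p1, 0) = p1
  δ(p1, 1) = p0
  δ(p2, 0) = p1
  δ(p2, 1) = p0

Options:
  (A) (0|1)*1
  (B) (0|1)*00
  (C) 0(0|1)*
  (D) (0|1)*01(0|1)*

Check each option against the DFA on short strings; one disagreement eliminates an option:
  (A) (0|1)*1: on '1' the DFA goes p0 → p0 and rejects (p0 ∉ Accept), but the regex matches it → eliminate
  (B) (0|1)*00: agrees with the DFA on every string of length ≤ 6
  (C) 0(0|1)*: on '0' the DFA goes p0 → p2 and rejects (p2 ∉ Accept), but the regex matches it → eliminate
  (D) (0|1)*01(0|1)*: on '00' the DFA goes p0 → p2 → p1 and accepts (p1 ∈ Accept), but the regex does not match it → eliminate
Only (B) is consistent with the DFA.
(B) (0|1)*00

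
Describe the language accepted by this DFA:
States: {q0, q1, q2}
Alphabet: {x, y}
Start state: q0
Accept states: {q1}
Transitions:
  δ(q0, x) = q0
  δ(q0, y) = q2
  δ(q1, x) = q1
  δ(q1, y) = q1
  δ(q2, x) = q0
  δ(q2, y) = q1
Testing a few strings:
  'y' → reject
  'yy' → accept
  'xx' → reject
  'x' → reject
State roles: q0=no progress toward yy; q1=substring yy seen; q2=one trailing y
All strings over {x,y} containing the substring yy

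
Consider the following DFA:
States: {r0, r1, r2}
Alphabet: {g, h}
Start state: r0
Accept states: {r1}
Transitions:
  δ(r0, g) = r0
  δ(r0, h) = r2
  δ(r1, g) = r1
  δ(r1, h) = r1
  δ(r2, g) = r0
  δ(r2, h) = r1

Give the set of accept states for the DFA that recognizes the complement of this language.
Complement accept states = All states \ Original accept states
= {r0, r1, r2} \ {r1}
{r0, r2}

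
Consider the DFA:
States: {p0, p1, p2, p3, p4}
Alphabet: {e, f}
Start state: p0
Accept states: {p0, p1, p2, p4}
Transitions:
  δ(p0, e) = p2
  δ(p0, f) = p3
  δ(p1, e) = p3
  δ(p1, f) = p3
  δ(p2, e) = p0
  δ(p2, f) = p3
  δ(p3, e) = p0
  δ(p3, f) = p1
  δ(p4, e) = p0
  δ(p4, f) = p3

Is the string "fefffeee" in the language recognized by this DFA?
Processing string "fefffeee":
  p0 --f--> p3
  p3 --e--> p0
  p0 --f--> p3
  p3 --f--> p1
  p1 --f--> p3
  p3 --e--> p0
  p0 --e--> p2
  p2 --e--> p0
Final state: p0
Accept states: {p0, p1, p2, p4}
Yes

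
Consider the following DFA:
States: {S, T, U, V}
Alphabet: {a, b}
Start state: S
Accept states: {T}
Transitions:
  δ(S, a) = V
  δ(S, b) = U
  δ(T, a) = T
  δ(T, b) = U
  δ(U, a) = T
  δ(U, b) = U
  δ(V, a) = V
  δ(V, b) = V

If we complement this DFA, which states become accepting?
Complement accept states = All states \ Original accept states
= {S, T, U, V} \ {T}
{S, U, V}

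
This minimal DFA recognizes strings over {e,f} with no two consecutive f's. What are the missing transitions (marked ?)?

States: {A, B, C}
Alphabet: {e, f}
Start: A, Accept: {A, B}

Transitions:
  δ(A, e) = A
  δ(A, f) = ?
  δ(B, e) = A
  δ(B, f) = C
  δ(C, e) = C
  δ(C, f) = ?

From the language and accept set, identify what each state tracks — A: last symbol not f (ok); B: last symbol f (ok); C: saw ff (dead).
Each missing δ(q, a) is the state matching the new tracked value after reading a.
δ(A, f) = B; δ(C, f) = C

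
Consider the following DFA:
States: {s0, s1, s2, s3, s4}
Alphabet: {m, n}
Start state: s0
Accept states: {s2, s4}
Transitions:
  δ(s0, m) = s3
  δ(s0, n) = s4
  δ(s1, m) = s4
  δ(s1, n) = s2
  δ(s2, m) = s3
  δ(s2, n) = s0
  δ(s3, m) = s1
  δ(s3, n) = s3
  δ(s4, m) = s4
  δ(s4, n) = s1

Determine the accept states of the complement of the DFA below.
Complement accept states = All states \ Original accept states
= {s0, s1, s2, s3, s4} \ {s2, s4}
{s0, s1, s3}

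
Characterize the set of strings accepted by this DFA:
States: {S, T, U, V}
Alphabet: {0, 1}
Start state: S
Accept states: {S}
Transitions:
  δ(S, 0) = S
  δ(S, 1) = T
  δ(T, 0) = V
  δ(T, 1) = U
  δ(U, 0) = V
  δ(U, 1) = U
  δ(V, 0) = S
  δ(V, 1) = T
Testing a few strings:
  '0' → accept
  '1' → reject
  '10' → reject
  '001' → reject
State roles: S=value ≡ 0 (mod 4); T=value ≡ 1 (mod 4); U=value ≡ 3 (mod 4); V=value ≡ 2 (mod 4)
All binary strings representing a multiple of 4 (read in base 2; leading zeros allowed and ε counts as 0)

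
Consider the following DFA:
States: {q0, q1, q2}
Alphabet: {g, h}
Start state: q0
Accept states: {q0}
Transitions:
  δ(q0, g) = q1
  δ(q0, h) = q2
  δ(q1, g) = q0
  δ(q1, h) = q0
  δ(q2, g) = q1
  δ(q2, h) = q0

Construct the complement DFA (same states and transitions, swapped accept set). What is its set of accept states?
Complement accept states = All states \ Original accept states
= {q0, q1, q2} \ {q0}
{q1, q2}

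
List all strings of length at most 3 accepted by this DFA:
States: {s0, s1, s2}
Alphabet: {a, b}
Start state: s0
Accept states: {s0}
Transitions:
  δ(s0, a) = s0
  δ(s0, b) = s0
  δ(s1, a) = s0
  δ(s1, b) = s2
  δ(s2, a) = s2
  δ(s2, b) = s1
ε, a, b, aa, ab, ba, bb, aaa, aab, aba, abb, baa, bab, bba, bbb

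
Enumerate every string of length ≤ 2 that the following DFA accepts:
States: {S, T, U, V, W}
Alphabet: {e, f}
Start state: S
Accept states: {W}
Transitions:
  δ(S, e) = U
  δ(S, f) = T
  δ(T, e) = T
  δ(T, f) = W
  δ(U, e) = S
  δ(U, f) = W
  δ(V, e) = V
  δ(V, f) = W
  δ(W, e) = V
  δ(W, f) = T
ef, ff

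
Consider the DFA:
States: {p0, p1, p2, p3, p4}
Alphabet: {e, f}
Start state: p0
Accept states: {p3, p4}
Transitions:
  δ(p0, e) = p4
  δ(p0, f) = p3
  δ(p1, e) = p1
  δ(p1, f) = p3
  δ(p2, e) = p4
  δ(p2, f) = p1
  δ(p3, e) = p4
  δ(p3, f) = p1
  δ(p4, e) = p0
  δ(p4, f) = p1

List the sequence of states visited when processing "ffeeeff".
read 'f': p0 → p3
  read 'f': p3 → p1
  read 'e': p1 → p1
  read 'e': p1 → p1
  read 'e': p1 → p1
  read 'f': p1 → p3
  read 'f': p3 → p1
p0 -> p3 -> p1 -> p1 -> p1 -> p1 -> p3 -> p1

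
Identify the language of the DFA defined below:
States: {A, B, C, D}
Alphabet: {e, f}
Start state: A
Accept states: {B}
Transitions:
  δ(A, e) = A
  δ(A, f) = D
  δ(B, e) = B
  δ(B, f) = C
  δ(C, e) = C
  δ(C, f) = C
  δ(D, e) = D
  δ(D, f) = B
Testing a few strings:
  'feef' → accept
  'efef' → accept
  'eff' → accept
  'fff' → reject
State roles: A=zero f's; B=two f's; C=≥ three f's (dead); D=one f
All strings over {e,f} containing exactly two f's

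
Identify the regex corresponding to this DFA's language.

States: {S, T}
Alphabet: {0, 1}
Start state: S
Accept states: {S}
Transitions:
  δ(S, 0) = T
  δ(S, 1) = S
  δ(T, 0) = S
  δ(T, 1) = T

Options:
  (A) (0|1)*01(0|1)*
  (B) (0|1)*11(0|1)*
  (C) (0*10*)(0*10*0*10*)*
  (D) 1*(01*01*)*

Check each option against the DFA on short strings; one disagreement eliminates an option:
  (A) (0|1)*01(0|1)*: on ε the DFA stays in S and accepts (S ∈ Accept), but the regex does not match it → eliminate
  (B) (0|1)*11(0|1)*: on ε the DFA stays in S and accepts (S ∈ Accept), but the regex does not match it → eliminate
  (C) (0*10*)(0*10*0*10*)*: on ε the DFA stays in S and accepts (S ∈ Accept), but the regex does not match it → eliminate
  (D) 1*(01*01*)*: agrees with the DFA on every string of length ≤ 6
Only (D) is consistent with the DFA.
(D) 1*(01*01*)*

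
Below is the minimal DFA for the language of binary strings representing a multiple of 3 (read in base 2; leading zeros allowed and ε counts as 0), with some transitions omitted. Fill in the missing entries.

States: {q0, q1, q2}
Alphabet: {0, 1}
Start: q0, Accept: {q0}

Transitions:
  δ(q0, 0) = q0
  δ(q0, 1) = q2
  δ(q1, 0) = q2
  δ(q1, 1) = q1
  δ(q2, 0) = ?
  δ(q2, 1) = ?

From the language and accept set, identify what each state tracks — q0: value ≡ 0 (mod 3); q1: value ≡ 2 (mod 3); q2: value ≡ 1 (mod 3).
Each missing δ(q, a) is the state matching the new tracked value after reading a.
δ(q2, 0) = q1; δ(q2, 1) = q0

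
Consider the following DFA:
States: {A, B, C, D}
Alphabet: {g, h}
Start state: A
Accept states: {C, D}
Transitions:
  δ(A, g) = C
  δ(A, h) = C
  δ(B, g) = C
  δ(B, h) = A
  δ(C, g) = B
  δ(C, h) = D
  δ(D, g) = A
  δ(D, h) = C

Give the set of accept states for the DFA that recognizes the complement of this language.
Complement accept states = All states \ Original accept states
= {A, B, C, D} \ {C, D}
{A, B}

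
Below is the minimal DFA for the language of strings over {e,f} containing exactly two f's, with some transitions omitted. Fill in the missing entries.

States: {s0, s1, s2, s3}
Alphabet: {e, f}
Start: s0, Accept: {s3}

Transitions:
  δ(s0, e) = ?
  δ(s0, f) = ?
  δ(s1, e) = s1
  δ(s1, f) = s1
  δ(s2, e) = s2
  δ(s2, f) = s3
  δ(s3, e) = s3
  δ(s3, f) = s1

From the language and accept set, identify what each state tracks — s0: zero f's; s1: ≥ three f's (dead); s2: one f; s3: two f's.
Each missing δ(q, a) is the state matching the new tracked value after reading a.
δ(s0, e) = s0; δ(s0, f) = s2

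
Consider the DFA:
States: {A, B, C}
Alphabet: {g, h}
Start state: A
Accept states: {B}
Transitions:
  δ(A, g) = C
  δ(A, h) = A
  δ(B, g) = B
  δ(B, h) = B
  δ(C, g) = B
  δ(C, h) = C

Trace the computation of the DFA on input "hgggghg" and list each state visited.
read 'h': A → A
  read 'g': A → C
  read 'g': C → B
  read 'g': B → B
  read 'g': B → B
  read 'h': B → B
  read 'g': B → B
A -> A -> C -> B -> B -> B -> B -> B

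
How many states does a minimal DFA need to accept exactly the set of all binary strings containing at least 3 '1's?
By Myhill–Nerode, count the distinguishable equivalence classes: 4 classes — having seen 0, 1, 2, or ≥3 copies of '1'; any two classes i < j (j ≤ 3) are distinguished by the string 1^(3−j), which takes class j to 3 copies (accepted) but leaves class i below 3 (rejected).
4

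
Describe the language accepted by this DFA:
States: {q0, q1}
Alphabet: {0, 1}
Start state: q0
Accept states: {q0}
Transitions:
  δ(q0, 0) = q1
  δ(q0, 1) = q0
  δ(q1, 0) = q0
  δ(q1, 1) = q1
Testing a few strings:
  '11' → accept
  '0' → reject
  '100' → accept
  '10' → reject
State roles: q0=even number of 0's so far; q1=odd number of 0's so far
All binary strings with an even number of 0's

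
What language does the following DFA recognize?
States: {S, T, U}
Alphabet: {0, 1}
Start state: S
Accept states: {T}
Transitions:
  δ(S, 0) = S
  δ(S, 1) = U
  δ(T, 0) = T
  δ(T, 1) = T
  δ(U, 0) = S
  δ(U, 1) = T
Testing a few strings:
  '0001' → reject
  '11' → accept
  '0' → reject
  '101' → reject
State roles: S=no progress toward 11; T=substring 11 seen; U=one trailing 1
All binary strings containing the substring 11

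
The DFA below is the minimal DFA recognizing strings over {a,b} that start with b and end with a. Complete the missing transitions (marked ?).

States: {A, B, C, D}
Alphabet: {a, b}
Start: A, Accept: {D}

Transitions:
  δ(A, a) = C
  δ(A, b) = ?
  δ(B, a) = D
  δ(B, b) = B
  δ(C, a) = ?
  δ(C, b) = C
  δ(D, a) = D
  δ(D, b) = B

From the language and accept set, identify what each state tracks — A: no input read; B: started with b, last symbol b; C: started with a (dead); D: started with b, last symbol a.
Each missing δ(q, a) is the state matching the new tracked value after reading a.
δ(A, b) = B; δ(C, a) = C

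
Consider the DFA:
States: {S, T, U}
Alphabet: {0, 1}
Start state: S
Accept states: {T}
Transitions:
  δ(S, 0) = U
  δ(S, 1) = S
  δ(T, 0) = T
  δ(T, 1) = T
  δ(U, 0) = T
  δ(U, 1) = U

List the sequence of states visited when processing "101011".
read '1': S → S
  read '0': S → U
  read '1': U → U
  read '0': U → T
  read '1': T → T
  read '1': T → T
S -> S -> U -> U -> T -> T -> T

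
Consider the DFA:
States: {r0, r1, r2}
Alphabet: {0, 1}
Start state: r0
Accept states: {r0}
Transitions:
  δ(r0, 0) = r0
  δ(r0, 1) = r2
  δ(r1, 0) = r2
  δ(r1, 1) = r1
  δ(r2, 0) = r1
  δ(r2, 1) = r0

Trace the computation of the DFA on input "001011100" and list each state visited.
read '0': r0 → r0
  read '0': r0 → r0
  read '1': r0 → r2
  read '0': r2 → r1
  read '1': r1 → r1
  read '1': r1 → r1
  read '1': r1 → r1
  read '0': r1 → r2
  read '0': r2 → r1
r0 -> r0 -> r0 -> r2 -> r1 -> r1 -> r1 -> r1 -> r2 -> r1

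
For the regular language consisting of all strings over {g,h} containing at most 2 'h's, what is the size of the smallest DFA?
By Myhill–Nerode, count the distinguishable equivalence classes: 4 classes — having seen 0, 1, 2, or >2 copies of 'h'; counts 0 through 2 are accepting and >2 is dead.
4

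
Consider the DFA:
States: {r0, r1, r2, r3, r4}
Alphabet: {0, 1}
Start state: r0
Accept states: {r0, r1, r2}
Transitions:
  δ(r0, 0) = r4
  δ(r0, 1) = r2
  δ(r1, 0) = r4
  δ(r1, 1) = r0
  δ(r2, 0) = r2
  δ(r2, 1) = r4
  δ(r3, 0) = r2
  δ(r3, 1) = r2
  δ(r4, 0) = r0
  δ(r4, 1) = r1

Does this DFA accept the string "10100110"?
Processing string "10100110":
  r0 --1--> r2
  r2 --0--> r2
  r2 --1--> r4
  r4 --0--> r0
  r0 --0--> r4
  r4 --1--> r1
  r1 --1--> r0
  r0 --0--> r4
Final state: r4
Accept states: {r0, r1, r2}
No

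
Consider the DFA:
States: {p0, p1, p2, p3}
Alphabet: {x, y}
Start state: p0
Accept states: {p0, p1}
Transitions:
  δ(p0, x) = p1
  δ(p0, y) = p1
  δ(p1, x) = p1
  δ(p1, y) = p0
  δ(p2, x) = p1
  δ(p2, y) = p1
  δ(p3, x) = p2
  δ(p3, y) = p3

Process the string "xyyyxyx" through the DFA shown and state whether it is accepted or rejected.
Processing string "xyyyxyx":
  p0 --x--> p1
  p1 --y--> p0
  p0 --y--> p1
  p1 --y--> p0
  p0 --x--> p1
  p1 --y--> p0
  p0 --x--> p1
Final state: p1
Accept states: {p0, p1}
Yes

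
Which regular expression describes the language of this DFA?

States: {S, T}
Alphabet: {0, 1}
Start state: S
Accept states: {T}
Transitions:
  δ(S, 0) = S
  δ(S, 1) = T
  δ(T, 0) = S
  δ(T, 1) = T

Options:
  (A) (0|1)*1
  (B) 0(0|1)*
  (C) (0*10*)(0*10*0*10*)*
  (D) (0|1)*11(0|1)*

Check each option against the DFA on short strings; one disagreement eliminates an option:
  (A) (0|1)*1: agrees with the DFA on every string of length ≤ 6
  (B) 0(0|1)*: on '0' the DFA goes S → S and rejects (S ∉ Accept), but the regex matches it → eliminate
  (C) (0*10*)(0*10*0*10*)*: on '10' the DFA goes S → T → S and rejects (S ∉ Accept), but the regex matches it → eliminate
  (D) (0|1)*11(0|1)*: on '1' the DFA goes S → T and accepts (T ∈ Accept), but the regex does not match it → eliminate
Only (A) is consistent with the DFA.
(A) (0|1)*1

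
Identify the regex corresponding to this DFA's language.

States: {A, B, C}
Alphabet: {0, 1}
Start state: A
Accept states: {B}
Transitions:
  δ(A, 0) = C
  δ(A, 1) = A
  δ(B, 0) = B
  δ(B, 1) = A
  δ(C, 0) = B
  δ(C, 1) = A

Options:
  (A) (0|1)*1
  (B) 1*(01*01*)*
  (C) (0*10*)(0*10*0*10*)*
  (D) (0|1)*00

Check each option against the DFA on short strings; one disagreement eliminates an option:
  (A) (0|1)*1: on '1' the DFA goes A → A and rejects (A ∉ Accept), but the regex matches it → eliminate
  (B) 1*(01*01*)*: on ε the DFA stays in A and rejects (A ∉ Accept), but the regex matches it → eliminate
  (C) (0*10*)(0*10*0*10*)*: on '1' the DFA goes A → A and rejects (A ∉ Accept), but the regex matches it → eliminate
  (D) (0|1)*00: agrees with the DFA on every string of length ≤ 6
Only (D) is consistent with the DFA.
(D) (0|1)*00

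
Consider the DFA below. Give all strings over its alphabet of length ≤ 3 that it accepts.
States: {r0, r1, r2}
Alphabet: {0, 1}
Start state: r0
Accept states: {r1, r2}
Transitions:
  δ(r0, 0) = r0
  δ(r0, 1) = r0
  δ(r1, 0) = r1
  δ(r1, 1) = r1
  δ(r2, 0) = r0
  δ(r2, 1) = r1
None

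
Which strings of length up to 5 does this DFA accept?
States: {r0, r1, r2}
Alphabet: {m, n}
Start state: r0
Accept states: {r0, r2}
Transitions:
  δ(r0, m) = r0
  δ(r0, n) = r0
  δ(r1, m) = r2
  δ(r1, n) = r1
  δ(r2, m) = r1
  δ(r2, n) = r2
ε, m, n, mm, mn, nm, nn, mmm, mmn, mnm, mnn, nmm, nmn, nnm, nnn, mmmm, mmmn, mmnm, mmnn, mnmm, mnmn, mnnm, mnnn, nmmm, nmmn, nmnm, nmnn, nnmm, nnmn, nnnm, nnnn, mmmmm, mmmmn, mmmnm, mmmnn, mmnmm, mmnmn, mmnnm, mmnnn, mnmmm, mnmmn, mnmnm, mnmnn, mnnmm, mnnmn, mnnnm, mnnnn, nmmmm, nmmmn, nmmnm, nmmnn, nmnmm, nmnmn, nmnnm, nmnnn, nnmmm, nnmmn, nnmnm, nnmnn, nnnmm, nnnmn, nnnnm, nnnnn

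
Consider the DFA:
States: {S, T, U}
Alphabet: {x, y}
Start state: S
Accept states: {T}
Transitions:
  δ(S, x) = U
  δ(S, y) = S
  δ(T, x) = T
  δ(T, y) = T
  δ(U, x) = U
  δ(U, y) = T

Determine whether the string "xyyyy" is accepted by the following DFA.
Processing string "xyyyy":
  S --x--> U
  U --y--> T
  T --y--> T
  T --y--> T
  T --y--> T
Final state: T
Accept states: {T}
Yes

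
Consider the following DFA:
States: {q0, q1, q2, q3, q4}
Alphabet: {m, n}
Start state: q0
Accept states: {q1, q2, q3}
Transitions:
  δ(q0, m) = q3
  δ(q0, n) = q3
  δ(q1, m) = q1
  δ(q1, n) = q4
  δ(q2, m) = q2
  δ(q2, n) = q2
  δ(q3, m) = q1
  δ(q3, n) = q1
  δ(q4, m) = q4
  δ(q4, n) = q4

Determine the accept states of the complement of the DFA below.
Complement accept states = All states \ Original accept states
= {q0, q1, q2, q3, q4} \ {q1, q2, q3}
{q0, q4}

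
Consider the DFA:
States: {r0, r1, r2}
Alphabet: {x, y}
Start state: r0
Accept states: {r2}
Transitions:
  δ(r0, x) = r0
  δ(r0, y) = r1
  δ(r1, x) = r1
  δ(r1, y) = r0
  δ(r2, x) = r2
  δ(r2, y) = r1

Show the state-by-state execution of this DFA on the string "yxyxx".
read 'y': r0 → r1
  read 'x': r1 → r1
  read 'y': r1 → r0
  read 'x': r0 → r0
  read 'x': r0 → r0
r0 -> r1 -> r1 -> r0 -> r0 -> r0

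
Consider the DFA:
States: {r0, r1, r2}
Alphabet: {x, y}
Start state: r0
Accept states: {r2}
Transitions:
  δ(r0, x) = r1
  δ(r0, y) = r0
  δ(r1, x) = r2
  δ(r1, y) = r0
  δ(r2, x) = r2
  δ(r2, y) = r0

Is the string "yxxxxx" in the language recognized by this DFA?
Processing string "yxxxxx":
  r0 --y--> r0
  r0 --x--> r1
  r1 --x--> r2
  r2 --x--> r2
  r2 --x--> r2
  r2 --x--> r2
Final state: r2
Accept states: {r2}
Yes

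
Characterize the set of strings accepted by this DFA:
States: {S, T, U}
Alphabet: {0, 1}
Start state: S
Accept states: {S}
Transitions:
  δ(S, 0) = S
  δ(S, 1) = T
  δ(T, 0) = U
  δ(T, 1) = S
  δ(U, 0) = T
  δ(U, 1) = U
Testing a few strings:
  '1101' → reject
  '00' → accept
  '1110' → reject
  '1' → reject
State roles: S=value ≡ 0 (mod 3); T=value ≡ 1 (mod 3); U=value ≡ 2 (mod 3)
All binary strings representing a multiple of 3 (read in base 2; leading zeros allowed and ε counts as 0)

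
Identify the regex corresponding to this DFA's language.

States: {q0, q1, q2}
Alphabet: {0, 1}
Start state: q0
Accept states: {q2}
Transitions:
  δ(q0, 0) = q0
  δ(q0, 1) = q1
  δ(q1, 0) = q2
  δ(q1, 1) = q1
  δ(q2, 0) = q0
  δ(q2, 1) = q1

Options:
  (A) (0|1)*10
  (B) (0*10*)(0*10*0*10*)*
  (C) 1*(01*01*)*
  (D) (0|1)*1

Check each option against the DFA on short strings; one disagreement eliminates an option:
  (A) (0|1)*10: agrees with the DFA on every string of length ≤ 6
  (B) (0*10*)(0*10*0*10*)*: on '1' the DFA goes q0 → q1 and rejects (q1 ∉ Accept), but the regex matches it → eliminate
  (C) 1*(01*01*)*: on ε the DFA stays in q0 and rejects (q0 ∉ Accept), but the regex matches it → eliminate
  (D) (0|1)*1: on '1' the DFA goes q0 → q1 and rejects (q1 ∉ Accept), but the regex matches it → eliminate
Only (A) is consistent with the DFA.
(A) (0|1)*10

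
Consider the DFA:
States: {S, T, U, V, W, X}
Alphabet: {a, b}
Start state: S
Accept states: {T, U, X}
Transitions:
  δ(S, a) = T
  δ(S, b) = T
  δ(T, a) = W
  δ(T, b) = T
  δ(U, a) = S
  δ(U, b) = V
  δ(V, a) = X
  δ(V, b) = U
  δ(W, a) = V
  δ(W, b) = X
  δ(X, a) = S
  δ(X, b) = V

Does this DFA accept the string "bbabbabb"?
Processing string "bbabbabb":
  S --b--> T
  T --b--> T
  T --a--> W
  W --b--> X
  X --b--> V
  V --a--> X
  X --b--> V
  V --b--> U
Final state: U
Accept states: {T, U, X}
Yes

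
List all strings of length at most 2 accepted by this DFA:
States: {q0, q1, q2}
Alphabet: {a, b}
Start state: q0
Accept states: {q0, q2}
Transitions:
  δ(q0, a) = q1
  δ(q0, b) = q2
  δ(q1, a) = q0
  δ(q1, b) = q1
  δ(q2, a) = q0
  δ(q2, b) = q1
ε, b, aa, ba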